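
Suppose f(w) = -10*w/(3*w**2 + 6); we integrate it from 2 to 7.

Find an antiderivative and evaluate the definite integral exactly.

Antiderivative: F(w) = -5*log(w**2 + 2)/3; value = -5*log(51)/3 + 5*log(6)/3

The substitution u = w**2 + 2 works: f is exactly (dF/du)*(du/dw) for that inner function.
F(w) = -5*log(w**2 + 2)/3 is an antiderivative of f.
Check: d/dw[-5*log(w**2 + 2)/3] = -10*w/(3*w**2 + 6) = f(w).
F(7) = -5*log(51)/3; F(2) = -5*log(6)/3.
Integral = F(7) - F(2) = -5*log(51)/3 + 5*log(6)/3.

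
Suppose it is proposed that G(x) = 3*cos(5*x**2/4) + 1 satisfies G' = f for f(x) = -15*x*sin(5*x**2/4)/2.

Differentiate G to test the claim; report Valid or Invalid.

d/dx[G] = -15*x*sin(5*x**2/4)/2
This equals f(x) exactly, so the claim holds.

Valid - the claim checks out under differentiation.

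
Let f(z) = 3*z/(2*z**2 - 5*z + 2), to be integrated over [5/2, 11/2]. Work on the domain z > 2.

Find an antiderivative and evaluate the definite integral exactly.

Antiderivative: F(z) = 2*log(z - 2) - log(z - 1/2)/2; value = -log(5)/2 + 5*log(2)/2 + 2*log(7/2)

Factor the denominator ((z - 2)*(2*z - 1)) and decompose: f = -1/(2*z - 1) + 2/(z - 2); each piece integrates to a log, atan, or power term.
F(z) = 2*log(z - 2) - log(z - 1/2)/2 is an antiderivative of f.
Check: d/dz[2*log(z - 2) - log(z - 1/2)/2] = 3*z/(2*z**2 - 5*z + 2) = f(z).
F(11/2) = -log(5)/2 + 2*log(7/2); F(5/2) = -5*log(2)/2.
Integral = F(11/2) - F(5/2) = -log(5)/2 + 5*log(2)/2 + 2*log(7/2).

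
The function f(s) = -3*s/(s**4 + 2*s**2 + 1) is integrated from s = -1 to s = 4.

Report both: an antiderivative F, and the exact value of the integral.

Antiderivative: F(s) = 3/(2*(s**2 + 1)); value = -45/68

The substitution u = s**2 + 1 works: f is exactly (dF/du)*(du/ds) for that inner function.
F(s) = 3/(2*(s**2 + 1)) is an antiderivative of f.
Check: d/ds[3/(2*(s**2 + 1))] = -3*s/(s**4 + 2*s**2 + 1) = f(s).
F(4) = 3/34; F(-1) = 3/4.
Integral = F(4) - F(-1) = -45/68.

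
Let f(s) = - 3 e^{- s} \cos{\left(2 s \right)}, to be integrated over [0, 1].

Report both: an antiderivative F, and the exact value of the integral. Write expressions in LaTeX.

Antiderivative: F(s) = - \frac{6 e^{- s} \sin{\left(2 s \right)}}{5} + \frac{3 e^{- s} \cos{\left(2 s \right)}}{5}; value = - \frac{3}{5} - \frac{6 \sin{\left(2 \right)}}{5 e} + \frac{3 \cos{\left(2 \right)}}{5 e}

For F(s) to be correct the identity F'(s) - f(s) = 0 must hold.
F(s) = - \frac{6 e^{- s} \sin{\left(2 s \right)}}{5} + \frac{3 e^{- s} \cos{\left(2 s \right)}}{5} is an antiderivative of f.
Check: d/ds[- \frac{6 e^{- s} \sin{\left(2 s \right)}}{5} + \frac{3 e^{- s} \cos{\left(2 s \right)}}{5}] = - 3 e^{- s} \cos{\left(2 s \right)} = f(s).
F(1) = - \frac{6 \sin{\left(2 \right)}}{5 e} + \frac{3 \cos{\left(2 \right)}}{5 e}; F(0) = \frac{3}{5}.
Integral = F(1) - F(0) = - \frac{3}{5} - \frac{6 \sin{\left(2 \right)}}{5 e} + \frac{3 \cos{\left(2 \right)}}{5 e}.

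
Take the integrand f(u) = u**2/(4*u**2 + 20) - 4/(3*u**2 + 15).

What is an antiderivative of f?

An antiderivative is F(u) = (15*u - 31*sqrt(5)*atan(sqrt(5)*u/5))/60.

The integrand splits into summands that can be handled one at a time.
Check: d/du[(15*u - 31*sqrt(5)*atan(sqrt(5)*u/5))/60] = (3*u**2 - 16)/(12*u**2 + 60), which equals f(u).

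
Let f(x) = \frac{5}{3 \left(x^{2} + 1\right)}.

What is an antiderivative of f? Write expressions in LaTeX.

An antiderivative is F(x) = \frac{5 \operatorname{atan}{\left(x \right)}}{3}.

Since d/dx undoes antidifferentiation here, F'(x) = f(x) is required of F(x).
Check: d/dx[\frac{5 \operatorname{atan}{\left(x \right)}}{3}] = \frac{5}{3 x^{2} + 3}, which equals f(x).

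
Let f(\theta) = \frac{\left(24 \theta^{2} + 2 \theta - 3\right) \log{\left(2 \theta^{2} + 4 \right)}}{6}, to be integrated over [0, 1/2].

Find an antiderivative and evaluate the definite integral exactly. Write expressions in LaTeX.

Whatever form F(\theta) takes, F'(\theta) = f(\theta) is non-negotiable.
F(\theta) = - \frac{8 \theta^{3}}{9} - \frac{\theta^{2}}{6} + \frac{19 \theta}{3} + \left(\frac{4 \theta^{3}}{3} + \frac{\theta^{2}}{6} - \frac{\theta}{2}\right) \log{\left(2 \theta^{2} + 4 \right)} + \frac{\log{\left(\theta^{2} + 2 \right)}}{3} - \frac{19 \sqrt{2} \operatorname{atan}{\left(\frac{\sqrt{2} \theta}{2} \right)}}{3} is an antiderivative of f.
Check: d/d\theta[- \frac{8 \theta^{3}}{9} - \frac{\theta^{2}}{6} + \frac{19 \theta}{3} + \left(\frac{4 \theta^{3}}{3} + \frac{\theta^{2}}{6} - \frac{\theta}{2}\right) \log{\left(2 \theta^{2} + 4 \right)} + \frac{\log{\left(\theta^{2} + 2 \right)}}{3} - \frac{19 \sqrt{2} \operatorname{atan}{\left(\frac{\sqrt{2} \theta}{2} \right)}}{3}] = 4 \theta^{2} \log{\left(\theta^{2} + 2 \right)} + 4 \theta^{2} \log{\left(2 \right)} + \frac{\theta \log{\left(\theta^{2} + 2 \right)}}{3} + \frac{\theta \log{\left(2 \right)}}{3} - \frac{\log{\left(\theta^{2} + 2 \right)}}{2} - \frac{\log{\left(2 \right)}}{2}, which equals f(\theta).
F(1/2) = - \frac{19 \sqrt{2} \operatorname{atan}{\left(\frac{\sqrt{2}}{4} \right)}}{3} - \frac{\log{\left(\frac{9}{2} \right)}}{24} + \frac{\log{\left(\frac{9}{4} \right)}}{3} + \frac{217}{72}; F(0) = \frac{\log{\left(2 \right)}}{3}.
Integral = F(1/2) - F(0) = - \frac{19 \sqrt{2} \operatorname{atan}{\left(\frac{\sqrt{2}}{4} \right)}}{3} - \frac{\log{\left(2 \right)}}{3} - \frac{\log{\left(\frac{9}{2} \right)}}{24} + \frac{\log{\left(\frac{9}{4} \right)}}{3} + \frac{217}{72}.

Antiderivative: F(\theta) = - \frac{8 \theta^{3}}{9} - \frac{\theta^{2}}{6} + \frac{19 \theta}{3} + \left(\frac{4 \theta^{3}}{3} + \frac{\theta^{2}}{6} - \frac{\theta}{2}\right) \log{\left(2 \theta^{2} + 4 \right)} + \frac{\log{\left(\theta^{2} + 2 \right)}}{3} - \frac{19 \sqrt{2} \operatorname{atan}{\left(\frac{\sqrt{2} \theta}{2} \right)}}{3}; value = - \frac{19 \sqrt{2} \operatorname{atan}{\left(\frac{\sqrt{2}}{4} \right)}}{3} - \frac{\log{\left(2 \right)}}{3} - \frac{\log{\left(\frac{9}{2} \right)}}{24} + \frac{\log{\left(\frac{9}{4} \right)}}{3} + \frac{217}{72}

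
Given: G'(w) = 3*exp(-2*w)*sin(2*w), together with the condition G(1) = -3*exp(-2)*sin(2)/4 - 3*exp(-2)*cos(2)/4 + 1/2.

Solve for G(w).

G(w) = 1/2 - 3*exp(-2*w)*sin(2*w)/4 - 3*exp(-2*w)*cos(2*w)/4

Whatever form G(w) takes, its d/dw must return the stated G'(w).
A general antiderivative is -3*exp(-2*w)*sin(2*w)/4 - 3*exp(-2*w)*cos(2*w)/4 + C.
The condition gives C = -3*exp(-2)*sin(2)/4 - 3*exp(-2)*cos(2)/4 + 1/2 - (-3*exp(-2)*sin(2)/4 - 3*exp(-2)*cos(2)/4) = 1/2.
So G(w) = 1/2 - 3*exp(-2*w)*sin(2*w)/4 - 3*exp(-2*w)*cos(2*w)/4.
Check: d/dw[1/2 - 3*exp(-2*w)*sin(2*w)/4 - 3*exp(-2*w)*cos(2*w)/4] = 3*exp(-2*w)*sin(2*w) = G'(w).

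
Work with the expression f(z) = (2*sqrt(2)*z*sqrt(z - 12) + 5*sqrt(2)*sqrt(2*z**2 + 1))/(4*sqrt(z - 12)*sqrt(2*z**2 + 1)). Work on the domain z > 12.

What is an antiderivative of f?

An antiderivative is F(z) = 5*sqrt(z/2 - 6) + sqrt(z**2 + 1/2)/2.

For F(z) to be correct the identity F'(z) - f(z) = 0 must hold.
Check: d/dz[5*sqrt(z/2 - 6) + sqrt(z**2 + 1/2)/2] = (2*sqrt(2)*z*sqrt(z - 12) + 5*sqrt(2)*sqrt(2*z**2 + 1))/(4*sqrt(z - 12)*sqrt(2*z**2 + 1)) = f(z).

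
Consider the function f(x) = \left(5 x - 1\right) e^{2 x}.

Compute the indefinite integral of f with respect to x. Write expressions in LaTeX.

F(x) = \frac{\left(10 x - 7\right) e^{2 x}}{4} + C

Recognize the product-rule pattern: f = u'v + uv' with u = \frac{5 x}{2} - \frac{7}{4}, v = e^{2 x}, so integration by parts undoes it.
Check: d/dx[\frac{\left(10 x - 7\right) e^{2 x}}{4}] = 5 x e^{2 x} - e^{2 x}, which equals f(x).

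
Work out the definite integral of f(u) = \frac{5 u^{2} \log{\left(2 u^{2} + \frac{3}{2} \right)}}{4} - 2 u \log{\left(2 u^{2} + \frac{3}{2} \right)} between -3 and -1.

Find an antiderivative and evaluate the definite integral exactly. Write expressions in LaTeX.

Antiderivative: F(u) = \frac{5 u^{3} \log{\left(2 u^{2} + \frac{3}{2} \right)}}{12} - \frac{5 u^{3}}{18} - u^{2} \log{\left(2 u^{2} + \frac{3}{2} \right)} + u^{2} + \frac{5 u}{8} - \frac{3 \log{\left(u^{2} + \frac{3}{4} \right)}}{4} - \frac{5 \sqrt{3} \operatorname{atan}{\left(\frac{2 \sqrt{3} u}{3} \right)}}{16}; value = - \frac{503}{36} - \frac{17 \log{\left(\frac{7}{2} \right)}}{12} - \frac{5 \sqrt{3} \operatorname{atan}{\left(2 \sqrt{3} \right)}}{16} - \frac{3 \log{\left(\frac{7}{4} \right)}}{4} + \frac{5 \sqrt{3} \operatorname{atan}{\left(\frac{2 \sqrt{3}}{3} \right)}}{16} + \frac{3 \log{\left(\frac{39}{4} \right)}}{4} + \frac{81 \log{\left(\frac{39}{2} \right)}}{4}

Integrate term by term and add the pieces.
F(u) = \frac{5 u^{3} \log{\left(2 u^{2} + \frac{3}{2} \right)}}{12} - \frac{5 u^{3}}{18} - u^{2} \log{\left(2 u^{2} + \frac{3}{2} \right)} + u^{2} + \frac{5 u}{8} - \frac{3 \log{\left(u^{2} + \frac{3}{4} \right)}}{4} - \frac{5 \sqrt{3} \operatorname{atan}{\left(\frac{2 \sqrt{3} u}{3} \right)}}{16} is an antiderivative of f.
Check: d/du[\frac{5 u^{3} \log{\left(2 u^{2} + \frac{3}{2} \right)}}{12} - \frac{5 u^{3}}{18} - u^{2} \log{\left(2 u^{2} + \frac{3}{2} \right)} + u^{2} + \frac{5 u}{8} - \frac{3 \log{\left(u^{2} + \frac{3}{4} \right)}}{4} - \frac{5 \sqrt{3} \operatorname{atan}{\left(\frac{2 \sqrt{3} u}{3} \right)}}{16}] = \frac{5 u^{2} \log{\left(2 u^{2} + \frac{3}{2} \right)}}{4} - 2 u \log{\left(2 u^{2} + \frac{3}{2} \right)} = f(u).
F(-1) = - \frac{17 \log{\left(\frac{7}{2} \right)}}{12} - \frac{3 \log{\left(\frac{7}{4} \right)}}{4} + \frac{5 \sqrt{3} \operatorname{atan}{\left(\frac{2 \sqrt{3}}{3} \right)}}{16} + \frac{47}{72}; F(-3) = - \frac{81 \log{\left(\frac{39}{2} \right)}}{4} - \frac{3 \log{\left(\frac{39}{4} \right)}}{4} + \frac{5 \sqrt{3} \operatorname{atan}{\left(2 \sqrt{3} \right)}}{16} + \frac{117}{8}.
Integral = F(-1) - F(-3) = - \frac{503}{36} - \frac{17 \log{\left(\frac{7}{2} \right)}}{12} - \frac{5 \sqrt{3} \operatorname{atan}{\left(2 \sqrt{3} \right)}}{16} - \frac{3 \log{\left(\frac{7}{4} \right)}}{4} + \frac{5 \sqrt{3} \operatorname{atan}{\left(\frac{2 \sqrt{3}}{3} \right)}}{16} + \frac{3 \log{\left(\frac{39}{4} \right)}}{4} + \frac{81 \log{\left(\frac{39}{2} \right)}}{4}.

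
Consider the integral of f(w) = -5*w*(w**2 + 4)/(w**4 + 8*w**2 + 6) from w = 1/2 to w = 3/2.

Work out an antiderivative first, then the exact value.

Antiderivative: F(w) = -5*log(w**4/2 + 4*w**2 + 3)/4; value = -5*log(465/32)/4 + 5*log(129/32)/4

f matches the chain-rule pattern g'(h)*h' with inner function h(w) = w**4/2 + 4*w**2 + 3; substituting u = h(w) collapses the integral.
F(w) = -5*log(w**4/2 + 4*w**2 + 3)/4 is an antiderivative of f.
Check: d/dw[-5*log(w**4/2 + 4*w**2 + 3)/4] = (-5*w**3 - 20*w)/(w**4 + 8*w**2 + 6), which equals f(w).
F(3/2) = -5*log(465/32)/4; F(1/2) = -5*log(129/32)/4.
Integral = F(3/2) - F(1/2) = -5*log(465/32)/4 + 5*log(129/32)/4.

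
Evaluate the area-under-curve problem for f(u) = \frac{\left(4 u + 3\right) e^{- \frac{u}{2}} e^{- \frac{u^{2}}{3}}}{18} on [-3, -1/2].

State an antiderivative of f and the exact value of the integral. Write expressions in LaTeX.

Antiderivative: F(u) = - \frac{e^{- \frac{u^{2}}{3} - \frac{u}{2}}}{3}; value = - \frac{e^{\frac{1}{6}}}{3} + \frac{1}{3 e^{\frac{3}{2}}}

The substitution w = - \frac{u^{2}}{3} - \frac{u}{2} works: f is exactly (dF/dw)*(dw/du) for that inner function.
F(u) = - \frac{e^{- \frac{u^{2}}{3} - \frac{u}{2}}}{3} is an antiderivative of f.
Check: d/du[- \frac{e^{- \frac{u^{2}}{3} - \frac{u}{2}}}{3}] = \frac{\left(4 u + 3\right) e^{- \frac{u}{2}} e^{- \frac{u^{2}}{3}}}{18} = f(u).
F(-1/2) = - \frac{e^{\frac{1}{6}}}{3}; F(-3) = - \frac{1}{3 e^{\frac{3}{2}}}.
Integral = F(-1/2) - F(-3) = - \frac{e^{\frac{1}{6}}}{3} + \frac{1}{3 e^{\frac{3}{2}}}.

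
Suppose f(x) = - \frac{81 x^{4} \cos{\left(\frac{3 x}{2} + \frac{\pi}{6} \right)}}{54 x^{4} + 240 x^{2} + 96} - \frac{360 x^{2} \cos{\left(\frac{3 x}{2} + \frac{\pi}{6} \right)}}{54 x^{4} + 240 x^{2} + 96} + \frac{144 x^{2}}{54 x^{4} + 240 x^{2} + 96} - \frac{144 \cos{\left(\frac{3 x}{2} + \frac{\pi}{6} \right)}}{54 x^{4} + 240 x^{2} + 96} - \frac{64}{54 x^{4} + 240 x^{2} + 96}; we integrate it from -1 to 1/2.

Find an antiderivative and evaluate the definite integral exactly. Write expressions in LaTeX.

The integrand splits into summands that can be handled one at a time.
F(x) = - \sin{\left(\frac{3 x}{2} + \frac{\pi}{6} \right)} + \frac{5 \operatorname{atan}{\left(\frac{x}{2} \right)}}{3} - \operatorname{atan}{\left(\frac{3 x}{2} \right)} is an antiderivative of f.
Check: d/dx[- \sin{\left(\frac{3 x}{2} + \frac{\pi}{6} \right)} + \frac{5 \operatorname{atan}{\left(\frac{x}{2} \right)}}{3} - \operatorname{atan}{\left(\frac{3 x}{2} \right)}] = \frac{- 81 x^{4} \cos{\left(\frac{3 x}{2} + \frac{\pi}{6} \right)} - 360 x^{2} \cos{\left(\frac{3 x}{2} + \frac{\pi}{6} \right)} + 144 x^{2} - 144 \cos{\left(\frac{3 x}{2} + \frac{\pi}{6} \right)} - 64}{54 x^{4} + 240 x^{2} + 96}, which equals f(x).
F(1/2) = - \sin{\left(\frac{\pi}{6} + \frac{3}{4} \right)} - \operatorname{atan}{\left(\frac{3}{4} \right)} + \frac{5 \operatorname{atan}{\left(\frac{1}{4} \right)}}{3}; F(-1) = - \frac{5 \operatorname{atan}{\left(\frac{1}{2} \right)}}{3} - \cos{\left(\frac{\pi}{3} + \frac{3}{2} \right)} + \operatorname{atan}{\left(\frac{3}{2} \right)}.
Integral = F(1/2) - F(-1) = - \operatorname{atan}{\left(\frac{3}{2} \right)} - \sin{\left(\frac{\pi}{6} + \frac{3}{4} \right)} + \cos{\left(\frac{\pi}{3} + \frac{3}{2} \right)} - \operatorname{atan}{\left(\frac{3}{4} \right)} + \frac{5 \operatorname{atan}{\left(\frac{1}{4} \right)}}{3} + \frac{5 \operatorname{atan}{\left(\frac{1}{2} \right)}}{3}.

Antiderivative: F(x) = - \sin{\left(\frac{3 x}{2} + \frac{\pi}{6} \right)} + \frac{5 \operatorname{atan}{\left(\frac{x}{2} \right)}}{3} - \operatorname{atan}{\left(\frac{3 x}{2} \right)}; value = - \operatorname{atan}{\left(\frac{3}{2} \right)} - \sin{\left(\frac{\pi}{6} + \frac{3}{4} \right)} + \cos{\left(\frac{\pi}{3} + \frac{3}{2} \right)} - \operatorname{atan}{\left(\frac{3}{4} \right)} + \frac{5 \operatorname{atan}{\left(\frac{1}{4} \right)}}{3} + \frac{5 \operatorname{atan}{\left(\frac{1}{2} \right)}}{3}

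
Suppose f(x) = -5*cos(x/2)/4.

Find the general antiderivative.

F(x) = -5*sin(x/2)/2 + C

For F(x) to be correct the identity F'(x) - f(x) = 0 must hold.
Check: d/dx[-5*sin(x/2)/2] = -5*cos(x/2)/4 = f(x).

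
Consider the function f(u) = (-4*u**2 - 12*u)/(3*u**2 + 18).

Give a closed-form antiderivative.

An antiderivative is F(u) = 2*(-2*u - 3*log(u**2 + 6) + 2*sqrt(6)*atan(sqrt(6)*u/6))/3.

Since d/du undoes antidifferentiation here, F'(u) = f(u) is required of F(u).
Check: d/du[2*(-2*u - 3*log(u**2 + 6) + 2*sqrt(6)*atan(sqrt(6)*u/6))/3] = (-4*u**2 - 12*u)/(3*u**2 + 18) = f(u).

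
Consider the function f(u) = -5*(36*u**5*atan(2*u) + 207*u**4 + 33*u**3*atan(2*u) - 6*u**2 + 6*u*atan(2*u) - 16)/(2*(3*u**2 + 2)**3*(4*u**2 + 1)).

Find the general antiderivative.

Recognize the product-rule pattern: f = v'r + vr' with v = -5/(2*(3*u**2 + 2)), r = -u/(u**2/2 + 1/3) - atan(2*u)/2, so integration by parts undoes it.
Check: d/du[-5*(-12*u - (3*u**2 + 2)*atan(2*u))/(4*(3*u**2 + 2)**2)] = (-180*u**5*atan(2*u) - 1035*u**4 - 165*u**3*atan(2*u) + 30*u**2 - 30*u*atan(2*u) + 80)/(216*u**8 + 486*u**6 + 396*u**4 + 136*u**2 + 16), which equals f(u).

F(u) = -5*(-12*u - (3*u**2 + 2)*atan(2*u))/(4*(3*u**2 + 2)**2) + C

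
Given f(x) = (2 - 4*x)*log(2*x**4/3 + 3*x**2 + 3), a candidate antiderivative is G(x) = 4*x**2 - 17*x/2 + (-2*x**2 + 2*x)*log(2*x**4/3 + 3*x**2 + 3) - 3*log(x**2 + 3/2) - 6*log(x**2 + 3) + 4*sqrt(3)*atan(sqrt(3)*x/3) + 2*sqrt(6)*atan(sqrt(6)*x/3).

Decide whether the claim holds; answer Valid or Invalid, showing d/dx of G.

Invalid: d/dx[G] - f = -1/2, which is not 0.

d/dx[G] = -4*x*log(2*x**4/3 + 3*x**2 + 3) + 2*log(2*x**4/3 + 3*x**2 + 3) - 1/2
d/dx[G] - f(x) = -1/2 != 0.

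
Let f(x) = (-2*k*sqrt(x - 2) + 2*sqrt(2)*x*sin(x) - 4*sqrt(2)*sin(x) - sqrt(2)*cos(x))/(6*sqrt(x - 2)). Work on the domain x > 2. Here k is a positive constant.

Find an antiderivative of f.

Since d/dx undoes antidifferentiation here, F'(x) = f(x) is required of F(x).
Check: d/dx[-k*x/3 - sqrt(2*x - 4)*cos(x)/3] = (-2*k*sqrt(x - 2) + 2*sqrt(2)*x*sin(x) - 4*sqrt(2)*sin(x) - sqrt(2)*cos(x))/(6*sqrt(x - 2)) = f(x).

An antiderivative is F(x) = -k*x/3 - sqrt(2*x - 4)*cos(x)/3.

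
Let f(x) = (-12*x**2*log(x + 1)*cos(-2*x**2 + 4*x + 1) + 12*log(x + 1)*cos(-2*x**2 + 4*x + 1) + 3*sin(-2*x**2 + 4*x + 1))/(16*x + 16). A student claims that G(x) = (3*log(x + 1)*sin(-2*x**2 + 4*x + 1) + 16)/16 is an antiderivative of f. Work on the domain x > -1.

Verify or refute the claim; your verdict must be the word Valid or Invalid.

d/dx[G] = (-12*x**2*log(x + 1)*cos(-2*x**2 + 4*x + 1) + 12*log(x + 1)*cos(-2*x**2 + 4*x + 1) + 3*sin(-2*x**2 + 4*x + 1))/(16*x + 16)
This equals f(x) exactly, so the claim holds.

Valid - differentiating G returns exactly f.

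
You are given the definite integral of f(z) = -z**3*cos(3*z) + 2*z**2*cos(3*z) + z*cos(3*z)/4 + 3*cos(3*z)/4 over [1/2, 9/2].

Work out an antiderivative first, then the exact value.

Antiderivative: F(z) = -z**3*sin(3*z)/3 + 2*z**2*sin(3*z)/3 - z**2*cos(3*z)/3 + 11*z*sin(3*z)/36 + 4*z*cos(3*z)/9 + 11*sin(3*z)/108 + 11*cos(3*z)/108; value = -1663*sin(27/2)/108 - 251*cos(27/2)/54 - 41*sin(3/2)/108 - 13*cos(3/2)/54

The integrand splits into summands that can be handled one at a time.
F(z) = -z**3*sin(3*z)/3 + 2*z**2*sin(3*z)/3 - z**2*cos(3*z)/3 + 11*z*sin(3*z)/36 + 4*z*cos(3*z)/9 + 11*sin(3*z)/108 + 11*cos(3*z)/108 is an antiderivative of f.
Check: d/dz[-z**3*sin(3*z)/3 + 2*z**2*sin(3*z)/3 - z**2*cos(3*z)/3 + 11*z*sin(3*z)/36 + 4*z*cos(3*z)/9 + 11*sin(3*z)/108 + 11*cos(3*z)/108] = -z**3*cos(3*z) + 2*z**2*cos(3*z) + z*cos(3*z)/4 + 3*cos(3*z)/4 = f(z).
F(9/2) = -1663*sin(27/2)/108 - 251*cos(27/2)/54; F(1/2) = 13*cos(3/2)/54 + 41*sin(3/2)/108.
Integral = F(9/2) - F(1/2) = -1663*sin(27/2)/108 - 251*cos(27/2)/54 - 41*sin(3/2)/108 - 13*cos(3/2)/54.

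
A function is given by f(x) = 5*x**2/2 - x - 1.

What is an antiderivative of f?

An antiderivative is F(x) = 5*x**3/6 - x**2/2 - x.

The integrand splits into summands that can be handled one at a time.
Check: d/dx[5*x**3/6 - x**2/2 - x] = 5*x**2/2 - x - 1 = f(x).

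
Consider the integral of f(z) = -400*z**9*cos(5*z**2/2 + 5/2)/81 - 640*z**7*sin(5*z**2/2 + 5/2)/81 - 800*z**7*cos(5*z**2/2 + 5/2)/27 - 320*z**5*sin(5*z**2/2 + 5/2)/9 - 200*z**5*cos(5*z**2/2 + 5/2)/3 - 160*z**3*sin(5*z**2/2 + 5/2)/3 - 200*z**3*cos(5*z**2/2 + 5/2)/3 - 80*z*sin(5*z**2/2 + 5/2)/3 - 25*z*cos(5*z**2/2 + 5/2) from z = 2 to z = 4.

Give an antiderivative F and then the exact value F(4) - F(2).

Antiderivative: F(z) = -5*(2*z**2 + 3)**4*sin(5*z**2/2 + 5/2)/81; value = 73205*sin(25/2)/81 - 7503125*sin(85/2)/81

f has the shape u'v + uv' for u = -5*(-2*z**2/3 - 1)**4 and v = sin(5*z**2/2 + 5/2) — it is the derivative of the product u*v.
F(z) = -5*(2*z**2 + 3)**4*sin(5*z**2/2 + 5/2)/81 is an antiderivative of f.
Check: d/dz[-5*(2*z**2 + 3)**4*sin(5*z**2/2 + 5/2)/81] = -400*z**9*cos(5*z**2/2 + 5/2)/81 - 640*z**7*sin(5*z**2/2 + 5/2)/81 - 800*z**7*cos(5*z**2/2 + 5/2)/27 - 320*z**5*sin(5*z**2/2 + 5/2)/9 - 200*z**5*cos(5*z**2/2 + 5/2)/3 - 160*z**3*sin(5*z**2/2 + 5/2)/3 - 200*z**3*cos(5*z**2/2 + 5/2)/3 - 80*z*sin(5*z**2/2 + 5/2)/3 - 25*z*cos(5*z**2/2 + 5/2) = f(z).
F(4) = -7503125*sin(85/2)/81; F(2) = -73205*sin(25/2)/81.
Integral = F(4) - F(2) = 73205*sin(25/2)/81 - 7503125*sin(85/2)/81.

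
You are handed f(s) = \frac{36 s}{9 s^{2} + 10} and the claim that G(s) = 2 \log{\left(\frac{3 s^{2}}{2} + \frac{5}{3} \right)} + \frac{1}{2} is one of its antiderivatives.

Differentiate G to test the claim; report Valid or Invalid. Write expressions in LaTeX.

d/ds[G] = \frac{36 s}{9 s^{2} + 10}
This equals f(s) exactly, so the claim holds.

Valid. The derivative of G reproduces f.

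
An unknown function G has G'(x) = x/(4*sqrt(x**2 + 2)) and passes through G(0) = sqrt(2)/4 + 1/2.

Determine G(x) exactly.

G(x) = sqrt(x**2 + 2)/4 + 1/2

G'(x) matches the chain-rule pattern g'(h)*h' with inner function h(x) = x**2 + 2; substituting u = h(x) collapses the integral.
A general antiderivative is sqrt(x**2 + 2)/4 + C.
The condition gives C = sqrt(2)/4 + 1/2 - (sqrt(2)/4) = 1/2.
So G(x) = sqrt(x**2 + 2)/4 + 1/2.
Check: d/dx[sqrt(x**2 + 2)/4 + 1/2] = x/(4*sqrt(x**2 + 2)) = G'(x).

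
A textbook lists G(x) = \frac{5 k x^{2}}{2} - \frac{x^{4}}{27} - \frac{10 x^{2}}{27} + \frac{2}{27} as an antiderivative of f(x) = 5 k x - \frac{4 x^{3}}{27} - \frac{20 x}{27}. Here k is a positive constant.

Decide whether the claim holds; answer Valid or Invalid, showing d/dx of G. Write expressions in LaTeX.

Valid - the claim checks out under differentiation.

d/dx[G] = 5 k x - \frac{4 x^{3}}{27} - \frac{20 x}{27}
This equals f(x) exactly, so the claim holds.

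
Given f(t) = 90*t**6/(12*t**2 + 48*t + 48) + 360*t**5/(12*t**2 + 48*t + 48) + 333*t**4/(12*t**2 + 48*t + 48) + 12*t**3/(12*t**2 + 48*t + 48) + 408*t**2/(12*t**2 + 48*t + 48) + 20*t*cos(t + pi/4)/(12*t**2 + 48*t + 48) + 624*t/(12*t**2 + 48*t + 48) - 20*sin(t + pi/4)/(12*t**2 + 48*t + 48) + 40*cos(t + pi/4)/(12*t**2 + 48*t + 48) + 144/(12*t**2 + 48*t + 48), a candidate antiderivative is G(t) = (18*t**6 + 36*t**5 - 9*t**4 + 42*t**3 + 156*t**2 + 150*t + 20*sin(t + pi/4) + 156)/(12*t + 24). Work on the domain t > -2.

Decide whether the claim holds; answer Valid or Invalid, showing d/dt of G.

d/dt[G] = (90*t**6 + 360*t**5 + 333*t**4 + 12*t**3 + 408*t**2 + 20*t*cos(t + pi/4) + 624*t - 20*sin(t + pi/4) + 40*cos(t + pi/4) + 144)/(12*t**2 + 48*t + 48)
This equals f(t) exactly, so the claim holds.

Valid - the claim checks out under differentiation.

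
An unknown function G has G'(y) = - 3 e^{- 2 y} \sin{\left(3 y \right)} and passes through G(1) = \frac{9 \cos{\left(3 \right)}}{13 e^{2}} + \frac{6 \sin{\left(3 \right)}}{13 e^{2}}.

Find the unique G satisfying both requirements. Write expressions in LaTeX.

Check a candidate G(y) by differentiating: d/dy[G] must match the given G'(y).
A general antiderivative is \frac{6 e^{- 2 y} \sin{\left(3 y \right)}}{13} + \frac{9 e^{- 2 y} \cos{\left(3 y \right)}}{13} + C.
The condition gives C = \frac{9 \cos{\left(3 \right)}}{13 e^{2}} + \frac{6 \sin{\left(3 \right)}}{13 e^{2}} - (\frac{9 \cos{\left(3 \right)}}{13 e^{2}} + \frac{6 \sin{\left(3 \right)}}{13 e^{2}}) = 0.
So G(y) = \frac{6 e^{- 2 y} \sin{\left(3 y \right)}}{13} + \frac{9 e^{- 2 y} \cos{\left(3 y \right)}}{13}.
Check: d/dy[\frac{6 e^{- 2 y} \sin{\left(3 y \right)}}{13} + \frac{9 e^{- 2 y} \cos{\left(3 y \right)}}{13}] = - 3 e^{- 2 y} \sin{\left(3 y \right)} = G'(y).

G(y) = \frac{6 e^{- 2 y} \sin{\left(3 y \right)}}{13} + \frac{9 e^{- 2 y} \cos{\left(3 y \right)}}{13}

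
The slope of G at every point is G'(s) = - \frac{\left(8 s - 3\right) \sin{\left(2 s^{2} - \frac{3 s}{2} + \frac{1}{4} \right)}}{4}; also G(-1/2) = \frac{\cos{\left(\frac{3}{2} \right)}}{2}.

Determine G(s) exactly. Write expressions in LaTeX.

G(s) = \frac{\cos{\left(2 s^{2} - \frac{3 s}{2} + \frac{1}{4} \right)}}{2}

The substitution u = 2 s^{2} - \frac{3 s}{2} + \frac{1}{4} works: G'(s) is exactly (dG/du)*(du/ds) for that inner function.
A general antiderivative is \frac{\cos{\left(2 s^{2} - \frac{3 s}{2} + \frac{1}{4} \right)}}{2} + C.
The condition gives C = \frac{\cos{\left(\frac{3}{2} \right)}}{2} - (\frac{\cos{\left(\frac{3}{2} \right)}}{2}) = 0.
So G(s) = \frac{\cos{\left(2 s^{2} - \frac{3 s}{2} + \frac{1}{4} \right)}}{2}.
Check: d/ds[\frac{\cos{\left(2 s^{2} - \frac{3 s}{2} + \frac{1}{4} \right)}}{2}] = - 2 s \sin{\left(2 s^{2} - \frac{3 s}{2} + \frac{1}{4} \right)} + \frac{3 \sin{\left(2 s^{2} - \frac{3 s}{2} + \frac{1}{4} \right)}}{4}, which equals G'(s).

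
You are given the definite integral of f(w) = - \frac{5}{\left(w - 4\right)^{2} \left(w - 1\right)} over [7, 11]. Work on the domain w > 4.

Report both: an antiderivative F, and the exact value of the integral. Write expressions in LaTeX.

The denominator factors as \left(w - 4\right)^{2} \left(w - 1\right); partial fractions split f into directly integrable pieces: - \frac{5}{9 \left(w - 1\right)} + \frac{5}{9 \left(w - 4\right)} - \frac{5}{3 \left(w - 4\right)^{2}}.
F(w) = \frac{5 \left(\left(w - 4\right) \log{\left(w - 4 \right)} - \left(w - 4\right) \log{\left(w - 1 \right)} + 3\right)}{9 \left(w - 4\right)} is an antiderivative of f.
Check: d/dw[\frac{5 \left(\left(w - 4\right) \log{\left(w - 4 \right)} - \left(w - 4\right) \log{\left(w - 1 \right)} + 3\right)}{9 \left(w - 4\right)}] = - \frac{5}{w^{3} - 9 w^{2} + 24 w - 16}, which equals f(w).
F(11) = - \frac{5 \log{\left(10 \right)}}{9} + \frac{5}{21} + \frac{5 \log{\left(7 \right)}}{9}; F(7) = - \frac{5 \log{\left(6 \right)}}{9} + \frac{5}{9} + \frac{5 \log{\left(3 \right)}}{9}.
Integral = F(11) - F(7) = - \frac{5 \log{\left(10 \right)}}{9} - \frac{5 \log{\left(3 \right)}}{9} - \frac{20}{63} + \frac{5 \log{\left(6 \right)}}{9} + \frac{5 \log{\left(7 \right)}}{9}.

Antiderivative: F(w) = \frac{5 \left(\left(w - 4\right) \log{\left(w - 4 \right)} - \left(w - 4\right) \log{\left(w - 1 \right)} + 3\right)}{9 \left(w - 4\right)}; value = - \frac{5 \log{\left(10 \right)}}{9} - \frac{5 \log{\left(3 \right)}}{9} - \frac{20}{63} + \frac{5 \log{\left(6 \right)}}{9} + \frac{5 \log{\left(7 \right)}}{9}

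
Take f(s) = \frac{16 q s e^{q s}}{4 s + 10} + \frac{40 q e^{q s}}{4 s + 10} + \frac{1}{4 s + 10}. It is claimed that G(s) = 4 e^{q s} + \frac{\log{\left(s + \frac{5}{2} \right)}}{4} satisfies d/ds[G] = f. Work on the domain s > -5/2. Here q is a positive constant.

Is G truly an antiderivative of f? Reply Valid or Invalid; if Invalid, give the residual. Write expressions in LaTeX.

d/ds[G] = \frac{16 q s e^{q s} + 40 q e^{q s} + 1}{4 s + 10}
This equals f(s) exactly, so the claim holds.

Valid. The derivative of G reproduces f.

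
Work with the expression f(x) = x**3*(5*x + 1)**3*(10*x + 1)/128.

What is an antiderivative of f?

f matches the chain-rule pattern g'(h)*h' with inner function h(x) = -5*x**2/4 - x/4; substituting u = h(x) collapses the integral.
Check: d/dx[x**4*(-5*x - 1)**4/512] = 625*x**7/64 + 875*x**6/128 + 225*x**5/128 + 25*x**4/128 + x**3/128, which equals f(x).

An antiderivative is F(x) = x**4*(-5*x - 1)**4/512.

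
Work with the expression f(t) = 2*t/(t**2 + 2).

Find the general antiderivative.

The substitution u = 3*t**2/2 + 3 works: f is exactly (dF/du)*(du/dt) for that inner function.
Check: d/dt[log(3*t**2/2 + 3)] = 2*t/(t**2 + 2) = f(t).

F(t) = log(3*t**2/2 + 3) + C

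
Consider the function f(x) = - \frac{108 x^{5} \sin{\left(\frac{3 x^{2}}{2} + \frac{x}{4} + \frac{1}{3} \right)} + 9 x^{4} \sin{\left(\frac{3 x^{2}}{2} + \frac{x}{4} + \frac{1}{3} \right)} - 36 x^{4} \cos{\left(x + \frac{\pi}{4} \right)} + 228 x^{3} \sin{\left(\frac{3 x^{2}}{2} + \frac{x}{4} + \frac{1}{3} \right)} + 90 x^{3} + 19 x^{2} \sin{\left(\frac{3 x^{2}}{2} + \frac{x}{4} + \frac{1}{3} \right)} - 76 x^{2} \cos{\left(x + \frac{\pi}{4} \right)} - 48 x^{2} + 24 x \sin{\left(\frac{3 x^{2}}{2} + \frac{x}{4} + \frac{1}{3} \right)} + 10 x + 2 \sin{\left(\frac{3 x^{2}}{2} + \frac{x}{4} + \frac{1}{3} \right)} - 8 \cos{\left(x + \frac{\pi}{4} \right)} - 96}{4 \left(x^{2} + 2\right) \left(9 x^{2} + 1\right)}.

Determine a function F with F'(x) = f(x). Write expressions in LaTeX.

Since d/dx undoes antidifferentiation here, F'(x) = f(x) is required of F(x).
Check: d/dx[\frac{- 5 \log{\left(\frac{x^{2}}{2} + 1 \right)} + 4 \sin{\left(x + \frac{\pi}{4} \right)} + 4 \cos{\left(\frac{3 x^{2}}{2} + \frac{x}{4} + \frac{1}{3} \right)} + 16 \operatorname{atan}{\left(3 x \right)}}{4}] = \frac{- 108 x^{5} \sin{\left(\frac{3 x^{2}}{2} + \frac{x}{4} + \frac{1}{3} \right)} - 9 x^{4} \sin{\left(\frac{3 x^{2}}{2} + \frac{x}{4} + \frac{1}{3} \right)} + 36 x^{4} \cos{\left(x + \frac{\pi}{4} \right)} - 228 x^{3} \sin{\left(\frac{3 x^{2}}{2} + \frac{x}{4} + \frac{1}{3} \right)} - 90 x^{3} - 19 x^{2} \sin{\left(\frac{3 x^{2}}{2} + \frac{x}{4} + \frac{1}{3} \right)} + 76 x^{2} \cos{\left(x + \frac{\pi}{4} \right)} + 48 x^{2} - 24 x \sin{\left(\frac{3 x^{2}}{2} + \frac{x}{4} + \frac{1}{3} \right)} - 10 x - 2 \sin{\left(\frac{3 x^{2}}{2} + \frac{x}{4} + \frac{1}{3} \right)} + 8 \cos{\left(x + \frac{\pi}{4} \right)} + 96}{36 x^{4} + 76 x^{2} + 8}, which equals f(x).

An antiderivative is F(x) = \frac{- 5 \log{\left(\frac{x^{2}}{2} + 1 \right)} + 4 \sin{\left(x + \frac{\pi}{4} \right)} + 4 \cos{\left(\frac{3 x^{2}}{2} + \frac{x}{4} + \frac{1}{3} \right)} + 16 \operatorname{atan}{\left(3 x \right)}}{4}.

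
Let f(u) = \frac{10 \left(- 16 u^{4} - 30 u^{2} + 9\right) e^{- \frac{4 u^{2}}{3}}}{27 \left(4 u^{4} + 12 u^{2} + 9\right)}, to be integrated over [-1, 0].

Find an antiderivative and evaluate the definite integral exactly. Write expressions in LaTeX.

For F(u) to be correct the identity F'(u) - f(u) = 0 must hold.
F(u) = \frac{10 u}{18 u^{2} e^{\frac{4 u^{2}}{3}} + 27 e^{\frac{4 u^{2}}{3}}} is an antiderivative of f.
Check: d/du[\frac{10 u}{18 u^{2} e^{\frac{4 u^{2}}{3}} + 27 e^{\frac{4 u^{2}}{3}}}] = \frac{- 160 u^{4} - 300 u^{2} + 90}{108 u^{4} e^{\frac{4 u^{2}}{3}} + 324 u^{2} e^{\frac{4 u^{2}}{3}} + 243 e^{\frac{4 u^{2}}{3}}}, which equals f(u).
F(0) = 0; F(-1) = - \frac{2}{9 e^{\frac{4}{3}}}.
Integral = F(0) - F(-1) = \frac{2}{9 e^{\frac{4}{3}}}.

Antiderivative: F(u) = \frac{10 u}{18 u^{2} e^{\frac{4 u^{2}}{3}} + 27 e^{\frac{4 u^{2}}{3}}}; value = \frac{2}{9 e^{\frac{4}{3}}}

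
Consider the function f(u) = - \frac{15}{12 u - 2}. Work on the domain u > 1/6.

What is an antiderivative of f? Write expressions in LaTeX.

Recover f(u) by differentiating a candidate F(u); any mismatch rules it out.
Check: d/du[- \frac{5 \log{\left(3 u - \frac{1}{2} \right)}}{4}] = - \frac{15}{12 u - 2} = f(u).

An antiderivative is F(u) = - \frac{5 \log{\left(3 u - \frac{1}{2} \right)}}{4}.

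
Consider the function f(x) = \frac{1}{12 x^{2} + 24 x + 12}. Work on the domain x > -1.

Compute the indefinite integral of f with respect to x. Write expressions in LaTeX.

F(x) = - \frac{1}{12 \left(x + 1\right)} + C

Since d/dx undoes antidifferentiation here, F'(x) = f(x) is required of F(x).
Check: d/dx[- \frac{1}{12 \left(x + 1\right)}] = \frac{1}{12 x^{2} + 24 x + 12} = f(x).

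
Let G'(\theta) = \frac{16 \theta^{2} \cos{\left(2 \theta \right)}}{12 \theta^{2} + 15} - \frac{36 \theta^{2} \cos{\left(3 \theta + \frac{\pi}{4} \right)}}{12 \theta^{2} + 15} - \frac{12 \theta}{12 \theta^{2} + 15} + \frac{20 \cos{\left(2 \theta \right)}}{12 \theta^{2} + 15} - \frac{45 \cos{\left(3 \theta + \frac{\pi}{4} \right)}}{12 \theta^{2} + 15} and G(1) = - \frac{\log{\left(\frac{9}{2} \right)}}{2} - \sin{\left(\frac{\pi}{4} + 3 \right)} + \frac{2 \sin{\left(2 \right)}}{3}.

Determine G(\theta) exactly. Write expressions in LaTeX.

Integrate term by term and add the pieces.
A general antiderivative is - \frac{\log{\left(2 \theta^{2} + \frac{5}{2} \right)}}{2} + \frac{2 \sin{\left(2 \theta \right)}}{3} - \sin{\left(3 \theta + \frac{\pi}{4} \right)} + C.
The condition gives C = - \frac{\log{\left(\frac{9}{2} \right)}}{2} - \sin{\left(\frac{\pi}{4} + 3 \right)} + \frac{2 \sin{\left(2 \right)}}{3} - (- \frac{\log{\left(\frac{9}{2} \right)}}{2} - \sin{\left(\frac{\pi}{4} + 3 \right)} + \frac{2 \sin{\left(2 \right)}}{3}) = 0.
So G(\theta) = - \frac{3 \log{\left(2 \theta^{2} + \frac{5}{2} \right)} - 4 \sin{\left(2 \theta \right)} + 6 \sin{\left(3 \theta + \frac{\pi}{4} \right)}}{6}.
Check: d/d\theta[- \frac{3 \log{\left(2 \theta^{2} + \frac{5}{2} \right)} - 4 \sin{\left(2 \theta \right)} + 6 \sin{\left(3 \theta + \frac{\pi}{4} \right)}}{6}] = \frac{16 \theta^{2} \cos{\left(2 \theta \right)} - 36 \theta^{2} \cos{\left(3 \theta + \frac{\pi}{4} \right)} - 12 \theta + 20 \cos{\left(2 \theta \right)} - 45 \cos{\left(3 \theta + \frac{\pi}{4} \right)}}{12 \theta^{2} + 15}, which equals G'(\theta).

G(\theta) = - \frac{3 \log{\left(2 \theta^{2} + \frac{5}{2} \right)} - 4 \sin{\left(2 \theta \right)} + 6 \sin{\left(3 \theta + \frac{\pi}{4} \right)}}{6}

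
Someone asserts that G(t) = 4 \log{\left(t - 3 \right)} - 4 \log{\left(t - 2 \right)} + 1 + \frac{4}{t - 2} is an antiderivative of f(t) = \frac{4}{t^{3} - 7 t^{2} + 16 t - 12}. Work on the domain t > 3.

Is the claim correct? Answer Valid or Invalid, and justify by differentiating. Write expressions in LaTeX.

Valid: G'(t) = f(t).

d/dt[G] = \frac{4}{t^{3} - 7 t^{2} + 16 t - 12}
This equals f(t) exactly, so the claim holds.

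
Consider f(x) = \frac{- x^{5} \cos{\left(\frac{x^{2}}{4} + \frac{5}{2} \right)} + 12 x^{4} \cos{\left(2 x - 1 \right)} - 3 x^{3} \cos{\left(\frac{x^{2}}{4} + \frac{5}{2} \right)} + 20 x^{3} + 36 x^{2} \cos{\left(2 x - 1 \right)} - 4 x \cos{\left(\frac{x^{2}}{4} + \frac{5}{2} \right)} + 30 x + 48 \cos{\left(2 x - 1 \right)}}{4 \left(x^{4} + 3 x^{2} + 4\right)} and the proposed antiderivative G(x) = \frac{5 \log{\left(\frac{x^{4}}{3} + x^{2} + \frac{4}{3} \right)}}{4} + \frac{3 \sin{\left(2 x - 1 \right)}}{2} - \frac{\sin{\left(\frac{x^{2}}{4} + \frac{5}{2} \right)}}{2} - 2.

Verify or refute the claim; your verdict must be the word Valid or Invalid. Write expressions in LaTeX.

Valid: G'(x) = f(x).

d/dx[G] = \frac{- x^{5} \cos{\left(\frac{x^{2}}{4} + \frac{5}{2} \right)} + 12 x^{4} \cos{\left(2 x - 1 \right)} - 3 x^{3} \cos{\left(\frac{x^{2}}{4} + \frac{5}{2} \right)} + 20 x^{3} + 36 x^{2} \cos{\left(2 x - 1 \right)} - 4 x \cos{\left(\frac{x^{2}}{4} + \frac{5}{2} \right)} + 30 x + 48 \cos{\left(2 x - 1 \right)}}{4 x^{4} + 12 x^{2} + 16}
This equals f(x) exactly, so the claim holds.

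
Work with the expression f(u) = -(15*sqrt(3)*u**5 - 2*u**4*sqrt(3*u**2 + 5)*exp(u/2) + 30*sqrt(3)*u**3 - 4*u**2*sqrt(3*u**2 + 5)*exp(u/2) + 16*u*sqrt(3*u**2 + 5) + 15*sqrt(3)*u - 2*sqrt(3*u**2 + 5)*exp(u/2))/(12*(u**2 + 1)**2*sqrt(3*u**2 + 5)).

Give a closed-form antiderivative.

An antiderivative is F(u) = -5*sqrt(u**2 + 5/3)/4 + exp(u/2)/3 + 2/(3*(u**2 + 1)).

An antiderivative F(u) passes only if d/du[F] lands on f(u) exactly.
Check: d/du[-5*sqrt(u**2 + 5/3)/4 + exp(u/2)/3 + 2/(3*(u**2 + 1))] = (-15*sqrt(3)*u**5 + 2*u**4*sqrt(3*u**2 + 5)*exp(u/2) - 30*sqrt(3)*u**3 + 4*u**2*sqrt(3*u**2 + 5)*exp(u/2) - 16*u*sqrt(3*u**2 + 5) - 15*sqrt(3)*u + 2*sqrt(3*u**2 + 5)*exp(u/2))/(12*u**4*sqrt(3*u**2 + 5) + 24*u**2*sqrt(3*u**2 + 5) + 12*sqrt(3*u**2 + 5)), which equals f(u).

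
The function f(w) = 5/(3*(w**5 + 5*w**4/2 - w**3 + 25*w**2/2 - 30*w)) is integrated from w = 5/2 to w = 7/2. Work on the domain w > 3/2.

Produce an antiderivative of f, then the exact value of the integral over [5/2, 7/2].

Antiderivative: F(w) = (-2233*log(w) + 1120*log(w - 3/2) + 145*log(w + 4) + 484*log(w**2 + 5) - 220*sqrt(5)*atan(sqrt(5)*w/5))/40194; value = -log(7/2)/18 - 22*log(45/4)/1827 - 10*sqrt(5)*atan(7*sqrt(5)/10)/1827 - 5*log(13/2)/1386 + 5*log(15/2)/1386 + 10*sqrt(5)*atan(sqrt(5)/2)/1827 + 80*log(2)/2871 + 22*log(69/4)/1827 + log(5/2)/18

The denominator factors as 3*w*(w + 4)*(2*w - 3)*(w**2 + 5); partial fractions split f into directly integrable pieces: 2*(22*w - 25)/(1827*(w**2 + 5)) + 160/(2871*(2*w - 3)) + 5/(1386*(w + 4)) - 1/(18*w).
F(w) = (-2233*log(w) + 1120*log(w - 3/2) + 145*log(w + 4) + 484*log(w**2 + 5) - 220*sqrt(5)*atan(sqrt(5)*w/5))/40194 is an antiderivative of f.
Check: d/dw[(-2233*log(w) + 1120*log(w - 3/2) + 145*log(w + 4) + 484*log(w**2 + 5) - 220*sqrt(5)*atan(sqrt(5)*w/5))/40194] = 10/(6*w**5 + 15*w**4 - 6*w**3 + 75*w**2 - 180*w), which equals f(w).
F(7/2) = -log(7/2)/18 - 10*sqrt(5)*atan(7*sqrt(5)/10)/1827 + 5*log(15/2)/1386 + 80*log(2)/2871 + 22*log(69/4)/1827; F(5/2) = -log(5/2)/18 - 10*sqrt(5)*atan(sqrt(5)/2)/1827 + 5*log(13/2)/1386 + 22*log(45/4)/1827.
Integral = F(7/2) - F(5/2) = -log(7/2)/18 - 22*log(45/4)/1827 - 10*sqrt(5)*atan(7*sqrt(5)/10)/1827 - 5*log(13/2)/1386 + 5*log(15/2)/1386 + 10*sqrt(5)*atan(sqrt(5)/2)/1827 + 80*log(2)/2871 + 22*log(69/4)/1827 + log(5/2)/18.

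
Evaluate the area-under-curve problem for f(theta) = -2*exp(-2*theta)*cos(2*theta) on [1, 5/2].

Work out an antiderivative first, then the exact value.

Antiderivative: F(theta) = -exp(-2*theta)*sin(2*theta)/2 + exp(-2*theta)*cos(2*theta)/2; value = exp(-5)*cos(5)/2 - exp(-5)*sin(5)/2 - exp(-2)*cos(2)/2 + exp(-2)*sin(2)/2

A first test for any F(theta): its theta-derivative must equal f(theta) identically.
F(theta) = -exp(-2*theta)*sin(2*theta)/2 + exp(-2*theta)*cos(2*theta)/2 is an antiderivative of f.
Check: d/dtheta[-exp(-2*theta)*sin(2*theta)/2 + exp(-2*theta)*cos(2*theta)/2] = -2*exp(-2*theta)*cos(2*theta) = f(theta).
F(5/2) = exp(-5)*cos(5)/2 - exp(-5)*sin(5)/2; F(1) = -exp(-2)*sin(2)/2 + exp(-2)*cos(2)/2.
Integral = F(5/2) - F(1) = exp(-5)*cos(5)/2 - exp(-5)*sin(5)/2 - exp(-2)*cos(2)/2 + exp(-2)*sin(2)/2.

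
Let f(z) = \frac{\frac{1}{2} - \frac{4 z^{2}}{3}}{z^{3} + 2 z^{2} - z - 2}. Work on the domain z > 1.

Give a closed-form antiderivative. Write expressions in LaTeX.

The denominator factors as 6 \left(z - 1\right) \left(z + 1\right) \left(z + 2\right); partial fractions split f into directly integrable pieces: - \frac{29}{18 \left(z + 2\right)} + \frac{5}{12 \left(z + 1\right)} - \frac{5}{36 \left(z - 1\right)}.
Check: d/dz[- \frac{5 \log{\left(z - 1 \right)}}{36} + \frac{5 \log{\left(z + 1 \right)}}{12} - \frac{29 \log{\left(z + 2 \right)}}{18}] = \frac{3 - 8 z^{2}}{6 z^{3} + 12 z^{2} - 6 z - 12}, which equals f(z).

An antiderivative is F(z) = - \frac{5 \log{\left(z - 1 \right)}}{36} + \frac{5 \log{\left(z + 1 \right)}}{12} - \frac{29 \log{\left(z + 2 \right)}}{18}.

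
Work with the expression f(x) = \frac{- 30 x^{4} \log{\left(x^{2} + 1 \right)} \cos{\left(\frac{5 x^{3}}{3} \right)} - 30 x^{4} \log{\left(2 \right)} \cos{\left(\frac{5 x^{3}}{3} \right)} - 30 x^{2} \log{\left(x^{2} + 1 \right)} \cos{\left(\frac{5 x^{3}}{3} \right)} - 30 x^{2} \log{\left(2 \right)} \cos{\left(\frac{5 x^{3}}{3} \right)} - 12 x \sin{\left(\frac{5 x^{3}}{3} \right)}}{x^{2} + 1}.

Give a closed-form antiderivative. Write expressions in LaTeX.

Recognize the product-rule pattern: f = u'v + uv' with u = - 6 \log{\left(2 x^{2} + 2 \right)}, v = \sin{\left(\frac{5 x^{3}}{3} \right)}, so integration by parts undoes it.
Check: d/dx[- 6 \log{\left(2 x^{2} + 2 \right)} \sin{\left(\frac{5 x^{3}}{3} \right)}] = \frac{- 30 x^{4} \log{\left(x^{2} + 1 \right)} \cos{\left(\frac{5 x^{3}}{3} \right)} - 30 x^{4} \log{\left(2 \right)} \cos{\left(\frac{5 x^{3}}{3} \right)} - 30 x^{2} \log{\left(x^{2} + 1 \right)} \cos{\left(\frac{5 x^{3}}{3} \right)} - 30 x^{2} \log{\left(2 \right)} \cos{\left(\frac{5 x^{3}}{3} \right)} - 12 x \sin{\left(\frac{5 x^{3}}{3} \right)}}{x^{2} + 1} = f(x).

An antiderivative is F(x) = - 6 \log{\left(2 x^{2} + 2 \right)} \sin{\left(\frac{5 x^{3}}{3} \right)}.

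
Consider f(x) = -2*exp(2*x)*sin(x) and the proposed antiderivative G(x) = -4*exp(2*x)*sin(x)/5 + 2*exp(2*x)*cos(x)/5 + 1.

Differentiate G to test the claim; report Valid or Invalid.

Valid: G'(x) = f(x).

d/dx[G] = -2*exp(2*x)*sin(x)
This equals f(x) exactly, so the claim holds.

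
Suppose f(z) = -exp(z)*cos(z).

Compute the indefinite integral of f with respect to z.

F(z) = -exp(z)*sin(z)/2 - exp(z)*cos(z)/2 + C

Whatever form F(z) takes, F'(z) = f(z) is non-negotiable.
Check: d/dz[-exp(z)*sin(z)/2 - exp(z)*cos(z)/2] = -exp(z)*cos(z) = f(z).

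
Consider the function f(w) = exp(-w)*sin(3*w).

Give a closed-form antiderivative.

Check any antiderivative F(w) by computing F'(w) and comparing it with f(w).
Check: d/dw[(-sin(3*w) - 3*cos(3*w))*exp(-w)/10] = exp(-w)*sin(3*w) = f(w).

An antiderivative is F(w) = (-sin(3*w) - 3*cos(3*w))*exp(-w)/10.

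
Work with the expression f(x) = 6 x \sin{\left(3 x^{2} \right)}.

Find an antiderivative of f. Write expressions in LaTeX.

An antiderivative is F(x) = - \cos{\left(3 x^{2} \right)}.

The substitution u = 3 x^{2} works: f is exactly (dF/du)*(du/dx) for that inner function.
Check: d/dx[- \cos{\left(3 x^{2} \right)}] = 6 x \sin{\left(3 x^{2} \right)} = f(x).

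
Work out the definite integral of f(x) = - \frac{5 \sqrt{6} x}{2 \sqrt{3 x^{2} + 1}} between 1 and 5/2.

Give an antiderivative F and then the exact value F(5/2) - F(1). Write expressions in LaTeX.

Antiderivative: F(x) = - \frac{5 \sqrt{6} \sqrt{3 x^{2} + 1}}{6}; value = - \frac{5 \sqrt{474}}{12} + \frac{5 \sqrt{6}}{3}

f matches the chain-rule pattern g'(h)*h' with inner function h(x) = 2 x^{2} + \frac{2}{3}; substituting u = h(x) collapses the integral.
F(x) = - \frac{5 \sqrt{6} \sqrt{3 x^{2} + 1}}{6} is an antiderivative of f.
Check: d/dx[- \frac{5 \sqrt{6} \sqrt{3 x^{2} + 1}}{6}] = - \frac{5 \sqrt{6} x}{2 \sqrt{3 x^{2} + 1}} = f(x).
F(5/2) = - \frac{5 \sqrt{474}}{12}; F(1) = - \frac{5 \sqrt{6}}{3}.
Integral = F(5/2) - F(1) = - \frac{5 \sqrt{474}}{12} + \frac{5 \sqrt{6}}{3}.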